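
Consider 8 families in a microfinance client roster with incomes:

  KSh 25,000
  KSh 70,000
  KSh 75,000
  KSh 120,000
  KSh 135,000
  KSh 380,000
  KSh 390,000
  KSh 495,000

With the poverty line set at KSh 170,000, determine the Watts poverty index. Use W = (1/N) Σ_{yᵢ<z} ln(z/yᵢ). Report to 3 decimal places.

Below z: KSh 25,000, KSh 70,000, KSh 75,000, KSh 120,000, KSh 135,000 (q = 5 of N = 8).
Log gaps: ln(170000/25000) = 1.9169; ln(170000/70000) = 0.8873; ln(170000/75000) = 0.8183; ln(170000/120000) = 0.3483; ln(170000/135000) = 0.2305.
W = 4.201366 / 8 = 0.525.

0.525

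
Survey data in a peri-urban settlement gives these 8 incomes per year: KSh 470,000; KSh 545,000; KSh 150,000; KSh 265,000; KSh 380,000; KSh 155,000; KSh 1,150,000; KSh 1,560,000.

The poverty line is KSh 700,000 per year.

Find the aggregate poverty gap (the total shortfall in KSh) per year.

KSh 2,235,000

Poor units: KSh 150,000, KSh 155,000, KSh 265,000, KSh 380,000, KSh 470,000, KSh 545,000 (q = 6 of N = 8).
Individual gaps: 700000−150000 = 550000; 700000−155000 = 545000; 700000−265000 = 435000; 700000−380000 = 320000; 700000−470000 = 230000; 700000−545000 = 155000.
Aggregate gap = KSh 2,235,000.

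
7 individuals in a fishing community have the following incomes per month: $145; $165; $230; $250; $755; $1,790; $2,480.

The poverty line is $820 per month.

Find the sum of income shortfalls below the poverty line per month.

$2,555

Below z: $145, $165, $230, $250, $755 (q = 5 of N = 7).
Individual gaps: 820−145 = 675; 820−165 = 655; 820−230 = 590; 820−250 = 570; 820−755 = 65.
Aggregate gap = $2,555.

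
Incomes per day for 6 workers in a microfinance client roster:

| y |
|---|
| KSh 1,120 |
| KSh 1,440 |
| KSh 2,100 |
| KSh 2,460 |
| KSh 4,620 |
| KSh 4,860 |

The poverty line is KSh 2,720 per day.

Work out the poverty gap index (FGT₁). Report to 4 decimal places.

Below the line: KSh 1,120, KSh 1,440, KSh 2,100, KSh 2,460 (q = 4 of N = 6).
Normalized shortfalls: (2720−1120)/2720 = 0.5882; (2720−1440)/2720 = 0.4706; (2720−2100)/2720 = 0.2279; (2720−2460)/2720 = 0.0956.
Sum of shortfalls = 1.382353; P₁ averages over all N: 1.382353 / 6 = 0.2304.

0.2304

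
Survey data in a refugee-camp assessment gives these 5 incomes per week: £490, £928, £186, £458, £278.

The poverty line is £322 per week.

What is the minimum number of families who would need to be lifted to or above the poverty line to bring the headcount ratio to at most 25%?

2 of the 5 families are poor, so H = 2/5 = 0.400.
A headcount ratio of at most 25% allows at most ⌊0.25 × 5⌋ = 1 poor families.
So at least 2 − 1 = 1 must be lifted.

1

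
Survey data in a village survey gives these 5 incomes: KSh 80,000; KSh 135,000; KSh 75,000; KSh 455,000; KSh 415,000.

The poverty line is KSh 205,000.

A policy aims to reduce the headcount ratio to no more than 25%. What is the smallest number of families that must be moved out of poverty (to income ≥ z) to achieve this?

Currently q = 3 of N = 5 are below the line (H = 0.600).
A headcount ratio of at most 25% allows at most ⌊0.25 × 5⌋ = 1 poor families.
So at least 3 − 1 = 2 must be lifted.

2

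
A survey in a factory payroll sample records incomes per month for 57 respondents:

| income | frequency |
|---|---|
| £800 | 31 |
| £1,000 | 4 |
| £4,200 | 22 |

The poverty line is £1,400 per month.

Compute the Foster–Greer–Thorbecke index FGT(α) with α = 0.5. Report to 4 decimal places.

0.3936

Below z: 31×£800, 4×£1,000 (q = 35 of N = 57).
Normalized shortfalls: (1400−800)/1400 = 0.4286 (×31); (1400−1000)/1400 = 0.2857 (×4).
Raised to α = 0.5: 0.65465 (×31); 0.53452 (×4).
Sum = 22.432354; FGT(0.5) = 22.432354 / 57 = 0.3936.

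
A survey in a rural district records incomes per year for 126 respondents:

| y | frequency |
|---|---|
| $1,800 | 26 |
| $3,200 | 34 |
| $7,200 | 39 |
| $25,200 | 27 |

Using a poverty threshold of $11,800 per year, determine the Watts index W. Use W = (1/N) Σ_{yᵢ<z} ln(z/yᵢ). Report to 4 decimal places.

0.8930

Below z: 26×$1,800, 34×$3,200, 39×$7,200 (q = 99 of N = 126).
Log gaps: ln(11800/1800) = 1.8803 (×26); ln(11800/3200) = 1.3049 (×34); ln(11800/7200) = 0.4940 (×39).
W = 112.523113 / 126 = 0.8930.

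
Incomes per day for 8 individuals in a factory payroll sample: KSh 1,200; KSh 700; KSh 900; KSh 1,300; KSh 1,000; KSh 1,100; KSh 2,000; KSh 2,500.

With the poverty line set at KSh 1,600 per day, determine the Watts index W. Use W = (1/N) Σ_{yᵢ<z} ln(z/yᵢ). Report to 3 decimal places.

Below z: KSh 700, KSh 900, KSh 1,000, KSh 1,100, KSh 1,200, KSh 1,300 (q = 6 of N = 8).
Log gaps: ln(1600/700) = 0.8267; ln(1600/900) = 0.5754; ln(1600/1000) = 0.4700; ln(1600/1100) = 0.3747; ln(1600/1200) = 0.2877; ln(1600/1300) = 0.2076.
W = 2.742061 / 8 = 0.343.

0.343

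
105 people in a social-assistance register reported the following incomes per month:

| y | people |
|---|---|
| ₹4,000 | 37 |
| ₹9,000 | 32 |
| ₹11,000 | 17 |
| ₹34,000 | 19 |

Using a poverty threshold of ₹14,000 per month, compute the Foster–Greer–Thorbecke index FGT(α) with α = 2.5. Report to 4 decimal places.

0.1786

Incomes under z: 37×₹4,000, 32×₹9,000, 17×₹11,000 (q = 86 of N = 105).
Shortfall ratios: (14000−4000)/14000 = 0.7143 (×37); (14000−9000)/14000 = 0.3571 (×32); (14000−11000)/14000 = 0.2143 (×17).
Raised to α = 2.5: 0.43120 (×37); 0.07623 (×32); 0.02126 (×17).
Sum = 18.755038; FGT(2.5) = 18.755038 / 105 = 0.1786.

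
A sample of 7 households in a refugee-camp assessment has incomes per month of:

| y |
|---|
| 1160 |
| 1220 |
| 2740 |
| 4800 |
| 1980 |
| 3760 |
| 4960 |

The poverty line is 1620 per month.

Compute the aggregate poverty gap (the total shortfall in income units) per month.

Below the line: 1160, 1220 (q = 2 of N = 7).
Individual gaps: 1620−1160 = 460; 1620−1220 = 400.
Aggregate gap = 860.

860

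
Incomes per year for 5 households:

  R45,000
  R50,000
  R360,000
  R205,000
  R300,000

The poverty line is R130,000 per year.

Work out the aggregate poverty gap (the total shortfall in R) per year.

R165,000

Incomes under z: R45,000, R50,000 (q = 2 of N = 5).
Individual gaps: 130000−45000 = 85000; 130000−50000 = 80000.
Aggregate gap = R165,000.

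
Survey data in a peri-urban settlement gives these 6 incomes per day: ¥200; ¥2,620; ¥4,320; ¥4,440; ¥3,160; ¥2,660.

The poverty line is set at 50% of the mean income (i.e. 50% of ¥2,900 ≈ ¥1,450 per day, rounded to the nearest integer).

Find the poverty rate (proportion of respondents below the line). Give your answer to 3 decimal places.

1 of the 6 respondents have income below ¥1,450.
H = 1/6 = 0.167.

0.167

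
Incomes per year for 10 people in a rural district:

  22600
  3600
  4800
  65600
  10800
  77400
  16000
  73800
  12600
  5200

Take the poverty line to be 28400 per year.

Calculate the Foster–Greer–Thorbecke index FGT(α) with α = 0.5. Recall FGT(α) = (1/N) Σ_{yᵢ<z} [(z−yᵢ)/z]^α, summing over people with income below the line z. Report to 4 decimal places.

Below the line: 3600, 4800, 5200, 10800, 12600, 16000, 22600 (q = 7 of N = 10).
Gap ratios (z−y)/z: (28400−3600)/28400 = 0.8732; (28400−4800)/28400 = 0.8310; (28400−5200)/28400 = 0.8169; (28400−10800)/28400 = 0.6197; (28400−12600)/28400 = 0.5563; (28400−16000)/28400 = 0.4366; (28400−22600)/28400 = 0.2042.
Raised to α = 0.5: 0.93447; 0.91158; 0.90383; 0.78722; 0.74588; 0.66077; 0.45191.
Sum = 5.395671; FGT(0.5) = 5.395671 / 10 = 0.5396.

0.5396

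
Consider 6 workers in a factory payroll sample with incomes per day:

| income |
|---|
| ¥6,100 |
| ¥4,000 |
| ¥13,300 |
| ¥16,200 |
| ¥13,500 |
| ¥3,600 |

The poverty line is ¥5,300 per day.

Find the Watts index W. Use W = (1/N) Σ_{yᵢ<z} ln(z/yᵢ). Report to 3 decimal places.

0.111

Poor units: ¥3,600, ¥4,000 (q = 2 of N = 6).
ln(z/y) terms: ln(5300/3600) = 0.3868; ln(5300/4000) = 0.2814.
W = 0.668185 / 6 = 0.111.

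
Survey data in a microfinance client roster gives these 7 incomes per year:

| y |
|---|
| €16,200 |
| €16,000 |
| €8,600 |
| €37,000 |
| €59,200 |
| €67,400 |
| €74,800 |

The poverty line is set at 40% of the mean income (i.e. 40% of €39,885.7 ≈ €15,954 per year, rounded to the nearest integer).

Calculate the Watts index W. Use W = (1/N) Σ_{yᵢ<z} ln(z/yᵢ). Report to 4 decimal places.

0.0883

Poor units: €8,600 (q = 1 of N = 7).
Log shortfalls: ln(15954/8600) = 0.6179.
W = 0.617947 / 7 = 0.0883.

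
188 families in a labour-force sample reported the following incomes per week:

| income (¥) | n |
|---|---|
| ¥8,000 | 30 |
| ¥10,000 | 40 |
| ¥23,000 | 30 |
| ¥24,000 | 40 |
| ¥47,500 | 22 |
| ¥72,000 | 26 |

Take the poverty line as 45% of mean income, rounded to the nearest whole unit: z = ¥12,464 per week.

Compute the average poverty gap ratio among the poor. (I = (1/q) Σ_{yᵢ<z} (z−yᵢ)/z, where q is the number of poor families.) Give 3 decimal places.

Below z: 30×¥8,000, 40×¥10,000 (q = 70 of N = 188).
Shortfall ratios (z−y)/z: 0.3582 (×30), 0.1977 (×40); sum = 18.652118.
The income-gap ratio divides by q (the poor only): 18.652118 / 70 = 0.266.

0.266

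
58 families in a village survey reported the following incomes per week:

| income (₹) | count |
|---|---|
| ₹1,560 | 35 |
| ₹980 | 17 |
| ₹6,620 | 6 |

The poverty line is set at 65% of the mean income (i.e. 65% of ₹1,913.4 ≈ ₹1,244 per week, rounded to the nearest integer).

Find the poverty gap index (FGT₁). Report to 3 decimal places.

Below z: 17×₹980 (q = 17 of N = 58).
Gap ratios (z−y)/z: (1244−980)/1244 = 0.2122 (×17).
Sum of shortfalls = 3.607717; P₁ averages over all N: 3.607717 / 58 = 0.062.

0.062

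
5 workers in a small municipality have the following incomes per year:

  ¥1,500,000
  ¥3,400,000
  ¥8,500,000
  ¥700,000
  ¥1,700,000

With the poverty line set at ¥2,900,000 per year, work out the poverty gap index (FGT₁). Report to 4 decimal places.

Below z: ¥700,000, ¥1,500,000, ¥1,700,000 (q = 3 of N = 5).
Normalized shortfalls: (2900000−700000)/2900000 = 0.7586; (2900000−1500000)/2900000 = 0.4828; (2900000−1700000)/2900000 = 0.4138.
Σ = 1.655172. Dividing by the full population N = 5 gives P₁ = 0.3310.

0.3310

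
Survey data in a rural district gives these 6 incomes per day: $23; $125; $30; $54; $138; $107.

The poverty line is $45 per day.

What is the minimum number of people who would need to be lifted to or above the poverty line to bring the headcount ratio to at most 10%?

2 of the 6 people are poor, so H = 2/6 = 0.333.
A headcount ratio of at most 10% allows at most ⌊0.10 × 6⌋ = 0 poor people.
So at least 2 − 0 = 2 must be lifted.

2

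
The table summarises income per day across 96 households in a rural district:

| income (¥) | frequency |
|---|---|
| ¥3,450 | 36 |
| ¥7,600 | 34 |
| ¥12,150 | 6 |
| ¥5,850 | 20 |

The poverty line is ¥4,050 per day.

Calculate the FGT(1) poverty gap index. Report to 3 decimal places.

Poor units: 36×¥3,450 (q = 36 of N = 96).
Relative gaps: (4050−3450)/4050 = 0.1481 (×36).
Sum of shortfalls = 5.333333; P₁ averages over all N: 5.333333 / 96 = 0.056.

0.056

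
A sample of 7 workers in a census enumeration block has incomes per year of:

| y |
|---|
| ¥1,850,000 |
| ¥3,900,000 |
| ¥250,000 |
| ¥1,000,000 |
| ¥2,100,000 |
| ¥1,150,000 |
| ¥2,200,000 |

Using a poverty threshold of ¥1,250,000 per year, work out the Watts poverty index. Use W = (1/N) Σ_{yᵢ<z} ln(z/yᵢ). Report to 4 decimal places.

Below z: ¥250,000, ¥1,000,000, ¥1,150,000 (q = 3 of N = 7).
Log gaps: ln(1250000/250000) = 1.6094; ln(1250000/1000000) = 0.2231; ln(1250000/1150000) = 0.0834.
W = 1.915963 / 7 = 0.2737.

0.2737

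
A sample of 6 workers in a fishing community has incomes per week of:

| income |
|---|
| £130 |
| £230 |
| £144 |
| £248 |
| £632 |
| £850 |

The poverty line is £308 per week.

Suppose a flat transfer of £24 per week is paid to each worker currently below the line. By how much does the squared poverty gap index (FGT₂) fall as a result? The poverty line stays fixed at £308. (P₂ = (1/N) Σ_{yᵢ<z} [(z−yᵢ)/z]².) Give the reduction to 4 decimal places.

0.0364

Before: below the line — £130, £144, £230, £248; squared poverty gap index (FGT₂) = 0.119933.
After the £24 transfer: below the line — £154, £168, £254, £272; squared poverty gap index (FGT₂) = 0.083502.
Reduction = 0.119933 − 0.083502 = 0.0364.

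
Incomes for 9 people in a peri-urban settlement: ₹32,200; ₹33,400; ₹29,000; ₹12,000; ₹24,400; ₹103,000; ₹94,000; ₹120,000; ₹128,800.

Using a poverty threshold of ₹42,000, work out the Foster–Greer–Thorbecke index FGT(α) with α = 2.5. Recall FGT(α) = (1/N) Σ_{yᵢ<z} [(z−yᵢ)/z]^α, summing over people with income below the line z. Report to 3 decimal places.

Below the line: ₹12,000, ₹24,400, ₹29,000, ₹32,200, ₹33,400 (q = 5 of N = 9).
Relative gaps: (42000−12000)/42000 = 0.7143; (42000−24400)/42000 = 0.4190; (42000−29000)/42000 = 0.3095; (42000−32200)/42000 = 0.2333; (42000−33400)/42000 = 0.2048.
Raised to α = 2.5: 0.43120; 0.11367; 0.05330; 0.02630; 0.01897.
Sum = 0.643447; FGT(2.5) = 0.643447 / 9 = 0.071.

0.071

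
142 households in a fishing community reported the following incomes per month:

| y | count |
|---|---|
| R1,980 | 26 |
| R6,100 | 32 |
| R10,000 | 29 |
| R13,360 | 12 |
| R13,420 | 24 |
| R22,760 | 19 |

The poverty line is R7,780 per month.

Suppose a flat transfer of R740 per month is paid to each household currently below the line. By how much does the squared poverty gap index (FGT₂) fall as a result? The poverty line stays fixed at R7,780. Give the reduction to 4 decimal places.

0.0315

Before: below the line — 26×R1,980, 32×R6,100; squared poverty gap index (FGT₂) = 0.112269.
After the R740 transfer: below the line — 26×R2,720, 32×R6,840; squared poverty gap index (FGT₂) = 0.080741.
Reduction = 0.112269 − 0.080741 = 0.0315.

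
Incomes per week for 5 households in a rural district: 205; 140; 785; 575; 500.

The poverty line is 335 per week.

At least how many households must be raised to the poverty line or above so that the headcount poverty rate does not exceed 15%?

2

2 of the 5 households are poor, so H = 2/5 = 0.400.
A headcount ratio of at most 15% allows at most ⌊0.15 × 5⌋ = 0 poor households.
So at least 2 − 0 = 2 must be lifted.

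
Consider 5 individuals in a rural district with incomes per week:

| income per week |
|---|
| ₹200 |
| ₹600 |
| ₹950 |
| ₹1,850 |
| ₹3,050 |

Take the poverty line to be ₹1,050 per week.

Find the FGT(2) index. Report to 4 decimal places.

0.1696

Below z: ₹200, ₹600, ₹950 (q = 3 of N = 5).
Shortfall ratios: (1050−200)/1050 = 0.8095; (1050−600)/1050 = 0.4286; (1050−950)/1050 = 0.0952.
Squared: 0.6553; 0.1837; 0.0091.
Sum = 0.848073; P₂ = 0.848073 / 5 = 0.1696.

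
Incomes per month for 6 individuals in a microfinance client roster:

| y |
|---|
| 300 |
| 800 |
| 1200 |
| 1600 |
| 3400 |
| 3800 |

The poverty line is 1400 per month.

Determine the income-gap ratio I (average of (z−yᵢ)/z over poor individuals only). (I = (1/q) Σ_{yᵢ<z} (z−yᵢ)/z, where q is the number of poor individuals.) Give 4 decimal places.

0.4524

Incomes under z: 300, 800, 1200 (q = 3 of N = 6).
Shortfall ratios (z−y)/z: 0.7857, 0.4286, 0.1429; sum = 1.357143.
The income-gap ratio divides by q (the poor only): 1.357143 / 3 = 0.4524.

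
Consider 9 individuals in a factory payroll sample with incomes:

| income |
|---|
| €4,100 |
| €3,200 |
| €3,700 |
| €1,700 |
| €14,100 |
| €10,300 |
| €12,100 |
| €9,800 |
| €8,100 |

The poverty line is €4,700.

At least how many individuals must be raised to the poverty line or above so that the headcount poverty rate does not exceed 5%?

4

4 of the 9 individuals are poor, so H = 4/9 = 0.444.
A headcount ratio of at most 5% allows at most ⌊0.05 × 9⌋ = 0 poor individuals.
So at least 4 − 0 = 4 must be lifted.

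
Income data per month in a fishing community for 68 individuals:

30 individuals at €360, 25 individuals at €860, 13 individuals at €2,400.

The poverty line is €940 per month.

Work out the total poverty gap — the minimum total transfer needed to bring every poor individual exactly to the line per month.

€19,400

Below z: 30×€360, 25×€860 (q = 55 of N = 68).
Individual gaps: 30×(940−360) = 17400; 25×(940−860) = 2000.
Aggregate gap = €19,400.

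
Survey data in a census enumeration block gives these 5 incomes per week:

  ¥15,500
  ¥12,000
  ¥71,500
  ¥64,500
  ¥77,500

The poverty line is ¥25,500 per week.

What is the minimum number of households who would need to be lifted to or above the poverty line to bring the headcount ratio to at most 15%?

2 of the 5 households are poor, so H = 2/5 = 0.400.
A headcount ratio of at most 15% allows at most ⌊0.15 × 5⌋ = 0 poor households.
So at least 2 − 0 = 2 must be lifted.

2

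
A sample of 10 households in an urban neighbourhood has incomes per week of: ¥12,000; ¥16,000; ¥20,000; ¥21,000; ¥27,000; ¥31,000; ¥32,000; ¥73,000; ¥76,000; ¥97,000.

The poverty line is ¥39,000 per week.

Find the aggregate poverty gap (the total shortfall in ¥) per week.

¥114,000

Poor units: ¥12,000, ¥16,000, ¥20,000, ¥21,000, ¥27,000, ¥31,000, ¥32,000 (q = 7 of N = 10).
Individual gaps: 39000−12000 = 27000; 39000−16000 = 23000; 39000−20000 = 19000; 39000−21000 = 18000; 39000−27000 = 12000; 39000−31000 = 8000; 39000−32000 = 7000.
Aggregate gap = ¥114,000.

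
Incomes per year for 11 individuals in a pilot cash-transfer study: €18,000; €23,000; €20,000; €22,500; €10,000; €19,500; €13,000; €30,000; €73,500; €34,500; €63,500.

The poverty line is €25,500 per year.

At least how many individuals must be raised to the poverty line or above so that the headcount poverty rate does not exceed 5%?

7 of the 11 individuals are poor, so H = 7/11 = 0.636.
A headcount ratio of at most 5% allows at most ⌊0.05 × 11⌋ = 0 poor individuals.
So at least 7 − 0 = 7 must be lifted.

7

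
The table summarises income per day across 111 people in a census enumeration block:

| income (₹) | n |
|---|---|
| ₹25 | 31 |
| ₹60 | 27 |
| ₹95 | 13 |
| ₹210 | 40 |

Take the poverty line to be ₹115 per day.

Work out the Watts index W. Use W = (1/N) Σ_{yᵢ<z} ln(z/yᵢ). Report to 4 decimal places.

0.6068

Below the line: 31×₹25, 27×₹60, 13×₹95 (q = 71 of N = 111).
Log shortfalls: ln(115/25) = 1.5261 (×31); ln(115/60) = 0.6506 (×27); ln(115/95) = 0.1911 (×13).
W = 67.357328 / 111 = 0.6068.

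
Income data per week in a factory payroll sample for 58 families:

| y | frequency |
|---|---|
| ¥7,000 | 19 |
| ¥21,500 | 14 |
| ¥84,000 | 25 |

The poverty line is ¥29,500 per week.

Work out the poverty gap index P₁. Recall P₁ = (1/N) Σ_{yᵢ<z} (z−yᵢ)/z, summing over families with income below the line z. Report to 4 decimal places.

0.3153

Incomes under z: 19×¥7,000, 14×¥21,500 (q = 33 of N = 58).
Gap ratios (z−y)/z: (29500−7000)/29500 = 0.7627 (×19); (29500−21500)/29500 = 0.2712 (×14).
Σ = 18.288136. Dividing by the full population N = 58 gives P₁ = 0.3153.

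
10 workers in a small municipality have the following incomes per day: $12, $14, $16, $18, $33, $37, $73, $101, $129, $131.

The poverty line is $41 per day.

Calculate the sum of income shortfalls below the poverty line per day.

Below the line: $12, $14, $16, $18, $33, $37 (q = 6 of N = 10).
Individual gaps: 41−12 = 29; 41−14 = 27; 41−16 = 25; 41−18 = 23; 41−33 = 8; 41−37 = 4.
Aggregate gap = $116.

$116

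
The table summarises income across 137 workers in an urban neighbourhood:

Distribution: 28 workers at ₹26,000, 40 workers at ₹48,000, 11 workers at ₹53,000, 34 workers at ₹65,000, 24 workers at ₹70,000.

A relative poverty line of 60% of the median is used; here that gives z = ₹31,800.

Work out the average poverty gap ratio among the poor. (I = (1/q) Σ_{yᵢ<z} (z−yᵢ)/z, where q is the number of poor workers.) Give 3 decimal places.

Incomes under z: 28×₹26,000 (q = 28 of N = 137).
Relative gaps: 0.1824 (×28); sum = 5.106918.
The income-gap ratio divides by q (the poor only): 5.106918 / 28 = 0.182.

0.182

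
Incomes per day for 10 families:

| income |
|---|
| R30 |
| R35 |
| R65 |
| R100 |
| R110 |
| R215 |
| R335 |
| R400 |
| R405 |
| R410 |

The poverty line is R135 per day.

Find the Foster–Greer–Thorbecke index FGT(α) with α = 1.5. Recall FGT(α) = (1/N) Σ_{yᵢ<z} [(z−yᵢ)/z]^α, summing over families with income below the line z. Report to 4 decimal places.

0.1909

Incomes under z: R30, R35, R65, R100, R110 (q = 5 of N = 10).
Relative gaps: (135−30)/135 = 0.7778; (135−35)/135 = 0.7407; (135−65)/135 = 0.5185; (135−100)/135 = 0.2593; (135−110)/135 = 0.1852.
Raised to α = 1.5: 0.68594; 0.63753; 0.37338; 0.13201; 0.07969.
Sum = 1.908539; FGT(1.5) = 1.908539 / 10 = 0.1909.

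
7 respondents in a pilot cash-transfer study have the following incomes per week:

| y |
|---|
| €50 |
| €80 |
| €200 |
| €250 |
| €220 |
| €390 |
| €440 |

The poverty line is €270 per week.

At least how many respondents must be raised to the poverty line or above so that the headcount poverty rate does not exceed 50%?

5 of the 7 respondents are poor, so H = 5/7 = 0.714.
A headcount ratio of at most 50% allows at most ⌊0.50 × 7⌋ = 3 poor respondents.
So at least 5 − 3 = 2 must be lifted.

2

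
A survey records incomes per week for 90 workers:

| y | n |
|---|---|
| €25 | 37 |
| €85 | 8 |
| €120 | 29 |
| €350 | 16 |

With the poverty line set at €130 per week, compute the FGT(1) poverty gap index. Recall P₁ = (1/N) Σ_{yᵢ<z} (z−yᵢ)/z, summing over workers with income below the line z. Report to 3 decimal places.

Incomes under z: 37×€25, 8×€85, 29×€120 (q = 74 of N = 90).
Relative gaps: (130−25)/130 = 0.8077 (×37); (130−85)/130 = 0.3462 (×8); (130−120)/130 = 0.0769 (×29).
Sum of shortfalls = 34.884615; P₁ averages over all N: 34.884615 / 90 = 0.388.

0.388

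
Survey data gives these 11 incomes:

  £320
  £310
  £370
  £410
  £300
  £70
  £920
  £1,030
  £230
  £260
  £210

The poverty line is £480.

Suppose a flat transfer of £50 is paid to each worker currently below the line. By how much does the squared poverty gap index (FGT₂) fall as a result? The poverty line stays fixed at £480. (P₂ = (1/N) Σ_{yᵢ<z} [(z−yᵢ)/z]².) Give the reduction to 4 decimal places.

0.0637

Before: below the line — £70, £210, £230, £260, £300, £310, £320, £370, £410; squared poverty gap index (FGT₂) = 0.179845.
After the £50 transfer: below the line — £120, £260, £280, £310, £350, £360, £370, £420, £460; squared poverty gap index (FGT₂) = 0.116122.
Reduction = 0.179845 − 0.116122 = 0.0637.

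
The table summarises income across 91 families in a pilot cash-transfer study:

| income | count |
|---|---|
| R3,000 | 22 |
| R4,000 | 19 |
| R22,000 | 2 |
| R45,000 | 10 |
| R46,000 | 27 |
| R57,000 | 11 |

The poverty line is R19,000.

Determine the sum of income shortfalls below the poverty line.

R637,000

Poor units: 22×R3,000, 19×R4,000 (q = 41 of N = 91).
Individual gaps: 22×(19000−3000) = 352000; 19×(19000−4000) = 285000.
Aggregate gap = R637,000.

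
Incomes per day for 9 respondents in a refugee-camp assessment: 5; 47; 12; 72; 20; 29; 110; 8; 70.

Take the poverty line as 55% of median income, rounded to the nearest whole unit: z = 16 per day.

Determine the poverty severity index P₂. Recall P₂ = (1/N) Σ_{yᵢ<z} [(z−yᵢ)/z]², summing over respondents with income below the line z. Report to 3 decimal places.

0.087

Below the line: 5, 8, 12 (q = 3 of N = 9).
Gap ratios (z−y)/z: (16−5)/16 = 0.6875; (16−8)/16 = 0.5000; (16−12)/16 = 0.2500.
Squared: 0.4727; 0.2500; 0.0625.
Sum = 0.785156; P₂ = 0.785156 / 9 = 0.087.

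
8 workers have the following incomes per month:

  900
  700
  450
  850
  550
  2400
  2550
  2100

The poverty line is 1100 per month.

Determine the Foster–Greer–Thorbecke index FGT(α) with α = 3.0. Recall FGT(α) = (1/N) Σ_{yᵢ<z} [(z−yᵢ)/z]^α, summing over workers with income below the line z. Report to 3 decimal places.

Below the line: 450, 550, 700, 850, 900 (q = 5 of N = 8).
Shortfall ratios: (1100−450)/1100 = 0.5909; (1100−550)/1100 = 0.5000; (1100−700)/1100 = 0.3636; (1100−850)/1100 = 0.2273; (1100−900)/1100 = 0.1818.
Raised to α = 3.0: 0.20633; 0.12500; 0.04808; 0.01174; 0.00601.
Sum = 0.397164; FGT(3.0) = 0.397164 / 8 = 0.050.

0.050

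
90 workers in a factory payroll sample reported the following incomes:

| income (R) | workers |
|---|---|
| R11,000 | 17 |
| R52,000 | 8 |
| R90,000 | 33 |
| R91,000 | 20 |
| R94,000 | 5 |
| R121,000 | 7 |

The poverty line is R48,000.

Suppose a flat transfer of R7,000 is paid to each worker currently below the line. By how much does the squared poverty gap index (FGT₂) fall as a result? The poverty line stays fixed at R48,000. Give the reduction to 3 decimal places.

0.038

Before: below the line — 17×R11,000; squared poverty gap index (FGT₂) = 0.11223.
After the R7,000 transfer: below the line — 17×R18,000; squared poverty gap index (FGT₂) = 0.07378.
Reduction = 0.11223 − 0.07378 = 0.038.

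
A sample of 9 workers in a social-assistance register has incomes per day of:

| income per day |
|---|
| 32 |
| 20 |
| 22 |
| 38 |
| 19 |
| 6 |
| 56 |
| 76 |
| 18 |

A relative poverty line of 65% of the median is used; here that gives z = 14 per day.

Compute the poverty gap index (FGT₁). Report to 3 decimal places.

Incomes under z: 6 (q = 1 of N = 9).
Relative gaps: (14−6)/14 = 0.5714.
Sum of shortfalls = 0.571429; P₁ averages over all N: 0.571429 / 9 = 0.063.

0.063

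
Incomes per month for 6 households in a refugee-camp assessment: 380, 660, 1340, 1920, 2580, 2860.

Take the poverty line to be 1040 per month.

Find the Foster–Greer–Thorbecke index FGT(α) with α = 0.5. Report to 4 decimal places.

0.2335

Poor units: 380, 660 (q = 2 of N = 6).
Gap ratios (z−y)/z: (1040−380)/1040 = 0.6346; (1040−660)/1040 = 0.3654.
Raised to α = 0.5: 0.79663; 0.60447.
Sum = 1.401098; FGT(0.5) = 1.401098 / 6 = 0.2335.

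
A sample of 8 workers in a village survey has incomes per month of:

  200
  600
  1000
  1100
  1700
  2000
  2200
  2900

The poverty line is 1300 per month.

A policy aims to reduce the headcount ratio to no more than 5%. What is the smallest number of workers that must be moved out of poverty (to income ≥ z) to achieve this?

4

Currently q = 4 of N = 8 are below the line (H = 0.500).
A headcount ratio of at most 5% allows at most ⌊0.05 × 8⌋ = 0 poor workers.
So at least 4 − 0 = 4 must be lifted.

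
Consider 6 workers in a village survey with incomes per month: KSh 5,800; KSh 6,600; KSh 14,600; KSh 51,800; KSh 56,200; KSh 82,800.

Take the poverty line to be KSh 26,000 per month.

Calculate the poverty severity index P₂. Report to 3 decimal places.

0.225

Below the line: KSh 5,800, KSh 6,600, KSh 14,600 (q = 3 of N = 6).
Shortfall ratios: (26000−5800)/26000 = 0.7769; (26000−6600)/26000 = 0.7462; (26000−14600)/26000 = 0.4385.
Squared: 0.6036; 0.5567; 0.1922.
Sum = 1.352604; P₂ = 1.352604 / 6 = 0.225.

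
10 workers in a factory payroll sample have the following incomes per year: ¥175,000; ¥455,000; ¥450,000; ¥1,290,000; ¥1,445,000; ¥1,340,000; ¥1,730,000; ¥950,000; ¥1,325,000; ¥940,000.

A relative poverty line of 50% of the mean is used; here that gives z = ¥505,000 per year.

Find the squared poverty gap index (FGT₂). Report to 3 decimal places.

0.045

Below the line: ¥175,000, ¥450,000, ¥455,000 (q = 3 of N = 10).
Gap ratios (z−y)/z: (505000−175000)/505000 = 0.6535; (505000−450000)/505000 = 0.1089; (505000−455000)/505000 = 0.0990.
Squared: 0.4270; 0.0119; 0.0098.
Sum = 0.448682; P₂ = 0.448682 / 10 = 0.045.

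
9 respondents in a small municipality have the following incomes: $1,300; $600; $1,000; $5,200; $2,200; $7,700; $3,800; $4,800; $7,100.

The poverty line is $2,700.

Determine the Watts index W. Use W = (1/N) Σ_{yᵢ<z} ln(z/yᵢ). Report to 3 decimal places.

Poor units: $600, $1,000, $1,300, $2,200 (q = 4 of N = 9).
Log shortfalls: ln(2700/600) = 1.5041; ln(2700/1000) = 0.9933; ln(2700/1300) = 0.7309; ln(2700/2200) = 0.2048.
W = 3.433011 / 9 = 0.381.

0.381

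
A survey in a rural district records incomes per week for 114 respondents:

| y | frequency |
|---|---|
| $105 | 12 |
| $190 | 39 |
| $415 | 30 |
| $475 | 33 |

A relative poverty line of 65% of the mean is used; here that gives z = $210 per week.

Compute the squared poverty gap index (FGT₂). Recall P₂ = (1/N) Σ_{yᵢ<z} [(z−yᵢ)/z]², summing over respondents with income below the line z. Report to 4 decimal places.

0.0294

Below z: 12×$105, 39×$190 (q = 51 of N = 114).
Shortfall ratios: (210−105)/210 = 0.5000 (×12); (210−190)/210 = 0.0952 (×39).
Squared: 0.2500 (×12); 0.0091 (×39).
Sum = 3.353741; P₂ = 3.353741 / 114 = 0.0294.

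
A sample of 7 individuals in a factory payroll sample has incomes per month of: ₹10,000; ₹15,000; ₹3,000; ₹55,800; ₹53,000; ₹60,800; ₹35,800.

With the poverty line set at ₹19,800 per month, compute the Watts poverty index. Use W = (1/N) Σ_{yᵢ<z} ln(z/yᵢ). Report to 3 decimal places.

Below the line: ₹3,000, ₹10,000, ₹15,000 (q = 3 of N = 7).
Log shortfalls: ln(19800/3000) = 1.8871; ln(19800/10000) = 0.6831; ln(19800/15000) = 0.2776.
W = 2.847798 / 7 = 0.407.

0.407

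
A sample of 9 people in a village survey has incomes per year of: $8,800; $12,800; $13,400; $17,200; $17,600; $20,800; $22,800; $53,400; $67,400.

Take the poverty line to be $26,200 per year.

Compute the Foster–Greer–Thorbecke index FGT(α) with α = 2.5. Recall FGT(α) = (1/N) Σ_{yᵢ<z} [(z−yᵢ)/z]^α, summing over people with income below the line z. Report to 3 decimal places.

0.097

Poor units: $8,800, $12,800, $13,400, $17,200, $17,600, $20,800, $22,800 (q = 7 of N = 9).
Shortfall ratios: (26200−8800)/26200 = 0.6641; (26200−12800)/26200 = 0.5115; (26200−13400)/26200 = 0.4885; (26200−17200)/26200 = 0.3435; (26200−17600)/26200 = 0.3282; (26200−20800)/26200 = 0.2061; (26200−22800)/26200 = 0.1298.
Raised to α = 2.5: 0.35943; 0.18707; 0.16683; 0.06916; 0.06173; 0.01929; 0.00607.
Sum = 0.869577; FGT(2.5) = 0.869577 / 9 = 0.097.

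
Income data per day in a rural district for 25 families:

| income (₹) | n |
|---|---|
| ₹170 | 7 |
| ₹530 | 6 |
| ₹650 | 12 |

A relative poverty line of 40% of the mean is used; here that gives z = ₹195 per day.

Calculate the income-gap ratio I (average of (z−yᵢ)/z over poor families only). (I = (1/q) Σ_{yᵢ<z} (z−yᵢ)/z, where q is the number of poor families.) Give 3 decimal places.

Below z: 7×₹170 (q = 7 of N = 25).
Relative gaps: 0.1282 (×7); sum = 0.897436.
The income-gap ratio divides by q (the poor only): 0.897436 / 7 = 0.128.

0.128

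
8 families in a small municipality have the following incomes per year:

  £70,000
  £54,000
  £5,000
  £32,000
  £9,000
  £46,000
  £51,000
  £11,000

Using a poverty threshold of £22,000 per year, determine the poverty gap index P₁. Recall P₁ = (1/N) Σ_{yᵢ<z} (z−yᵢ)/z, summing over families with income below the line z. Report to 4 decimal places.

0.2330

Poor units: £5,000, £9,000, £11,000 (q = 3 of N = 8).
Gap ratios (z−y)/z: (22000−5000)/22000 = 0.7727; (22000−9000)/22000 = 0.5909; (22000−11000)/22000 = 0.5000.
Σ = 1.863636. Dividing by the full population N = 8 gives P₁ = 0.2330.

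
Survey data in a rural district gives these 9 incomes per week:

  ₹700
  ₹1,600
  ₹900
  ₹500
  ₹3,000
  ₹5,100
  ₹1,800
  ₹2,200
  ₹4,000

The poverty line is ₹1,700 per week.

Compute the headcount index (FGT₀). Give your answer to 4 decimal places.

4 of the 9 people have income below ₹1,700.
H = 4/9 = 0.4444.

0.4444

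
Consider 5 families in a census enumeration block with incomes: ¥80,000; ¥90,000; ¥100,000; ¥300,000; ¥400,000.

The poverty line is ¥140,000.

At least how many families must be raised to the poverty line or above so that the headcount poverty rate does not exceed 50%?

3 of the 5 families are poor, so H = 3/5 = 0.600.
A headcount ratio of at most 50% allows at most ⌊0.50 × 5⌋ = 2 poor families.
So at least 3 − 2 = 1 must be lifted.

1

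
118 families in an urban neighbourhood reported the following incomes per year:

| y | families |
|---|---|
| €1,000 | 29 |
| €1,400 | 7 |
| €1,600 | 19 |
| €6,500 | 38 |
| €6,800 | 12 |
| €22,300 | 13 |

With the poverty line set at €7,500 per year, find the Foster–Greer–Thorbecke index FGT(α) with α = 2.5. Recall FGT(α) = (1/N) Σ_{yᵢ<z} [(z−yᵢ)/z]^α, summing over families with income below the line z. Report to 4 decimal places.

Poor units: 29×€1,000, 7×€1,400, 19×€1,600, 38×€6,500, 12×€6,800 (q = 105 of N = 118).
Gap ratios (z−y)/z: (7500−1000)/7500 = 0.8667 (×29); (7500−1400)/7500 = 0.8133 (×7); (7500−1600)/7500 = 0.7867 (×19); (7500−6500)/7500 = 0.1333 (×38); (7500−6800)/7500 = 0.0933 (×12).
Raised to α = 2.5: 0.69925 (×29); 0.59658 (×7); 0.54888 (×19); 0.00649 (×38); 0.00266 (×12).
Sum = 35.161552; FGT(2.5) = 35.161552 / 118 = 0.2980.

0.2980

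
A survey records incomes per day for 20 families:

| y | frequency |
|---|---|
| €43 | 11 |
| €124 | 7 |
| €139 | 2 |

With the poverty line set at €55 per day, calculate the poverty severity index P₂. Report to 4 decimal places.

0.0262

Incomes under z: 11×€43 (q = 11 of N = 20).
Relative gaps: (55−43)/55 = 0.2182 (×11).
Squared: 0.0476 (×11).
Sum = 0.523636; P₂ = 0.523636 / 20 = 0.0262.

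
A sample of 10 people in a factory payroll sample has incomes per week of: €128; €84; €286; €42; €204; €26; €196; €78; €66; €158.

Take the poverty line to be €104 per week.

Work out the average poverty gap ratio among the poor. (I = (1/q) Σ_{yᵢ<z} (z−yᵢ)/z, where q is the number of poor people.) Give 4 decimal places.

Below z: €26, €42, €66, €78, €84 (q = 5 of N = 10).
Relative gaps: 0.7500, 0.5962, 0.3654, 0.2500, 0.1923; sum = 2.153846.
The income-gap ratio divides by q (the poor only): 2.153846 / 5 = 0.4308.

0.4308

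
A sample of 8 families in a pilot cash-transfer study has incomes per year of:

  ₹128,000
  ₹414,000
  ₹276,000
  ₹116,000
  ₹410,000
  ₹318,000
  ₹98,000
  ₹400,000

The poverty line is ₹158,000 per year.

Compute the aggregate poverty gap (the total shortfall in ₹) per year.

Below z: ₹98,000, ₹116,000, ₹128,000 (q = 3 of N = 8).
Individual gaps: 158000−98000 = 60000; 158000−116000 = 42000; 158000−128000 = 30000.
Aggregate gap = ₹132,000.

₹132,000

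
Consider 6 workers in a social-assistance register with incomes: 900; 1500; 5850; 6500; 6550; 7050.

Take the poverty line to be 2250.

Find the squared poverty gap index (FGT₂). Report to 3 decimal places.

Below z: 900, 1500 (q = 2 of N = 6).
Relative gaps: (2250−900)/2250 = 0.6000; (2250−1500)/2250 = 0.3333.
Squared: 0.3600; 0.1111.
Sum = 0.471111; P₂ = 0.471111 / 6 = 0.079.

0.079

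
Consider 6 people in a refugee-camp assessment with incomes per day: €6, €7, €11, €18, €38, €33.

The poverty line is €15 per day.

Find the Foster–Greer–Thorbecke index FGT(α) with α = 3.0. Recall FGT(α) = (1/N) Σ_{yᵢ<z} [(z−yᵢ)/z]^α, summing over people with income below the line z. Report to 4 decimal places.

Below the line: €6, €7, €11 (q = 3 of N = 6).
Relative gaps: (15−6)/15 = 0.6000; (15−7)/15 = 0.5333; (15−11)/15 = 0.2667.
Raised to α = 3.0: 0.21600; 0.15170; 0.01896.
Sum = 0.386667; FGT(3.0) = 0.386667 / 6 = 0.0644.

0.0644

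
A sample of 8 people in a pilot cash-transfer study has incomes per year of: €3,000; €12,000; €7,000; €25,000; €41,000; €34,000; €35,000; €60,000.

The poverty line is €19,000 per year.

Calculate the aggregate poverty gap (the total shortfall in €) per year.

Incomes under z: €3,000, €7,000, €12,000 (q = 3 of N = 8).
Individual gaps: 19000−3000 = 16000; 19000−7000 = 12000; 19000−12000 = 7000.
Aggregate gap = €35,000.

€35,000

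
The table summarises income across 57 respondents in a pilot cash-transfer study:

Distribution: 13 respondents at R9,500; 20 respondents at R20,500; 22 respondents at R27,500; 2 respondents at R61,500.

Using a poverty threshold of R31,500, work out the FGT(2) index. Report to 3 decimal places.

0.160

Below z: 13×R9,500, 20×R20,500, 22×R27,500 (q = 55 of N = 57).
Relative gaps: (31500−9500)/31500 = 0.6984 (×13); (31500−20500)/31500 = 0.3492 (×20); (31500−27500)/31500 = 0.1270 (×22).
Squared: 0.4878 (×13); 0.1219 (×20); 0.0161 (×22).
Sum = 9.134795; P₂ = 9.134795 / 57 = 0.160.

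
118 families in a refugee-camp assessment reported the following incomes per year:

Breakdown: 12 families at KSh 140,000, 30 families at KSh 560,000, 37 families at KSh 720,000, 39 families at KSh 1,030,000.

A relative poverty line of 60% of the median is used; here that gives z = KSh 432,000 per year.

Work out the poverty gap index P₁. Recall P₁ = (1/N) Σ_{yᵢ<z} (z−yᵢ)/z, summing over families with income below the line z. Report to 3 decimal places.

0.069

Below the line: 12×KSh 140,000 (q = 12 of N = 118).
Relative gaps: (432000−140000)/432000 = 0.6759 (×12).
Σ = 8.111111. Dividing by the full population N = 118 gives P₁ = 0.069.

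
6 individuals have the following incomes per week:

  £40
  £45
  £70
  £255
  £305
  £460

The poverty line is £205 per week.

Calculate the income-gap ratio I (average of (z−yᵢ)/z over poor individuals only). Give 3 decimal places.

0.748

Poor units: £40, £45, £70 (q = 3 of N = 6).
Relative gaps: 0.8049, 0.7805, 0.6585; sum = 2.243902.
I averages over the q = 3 poor units only: 2.243902 / 3 = 0.748.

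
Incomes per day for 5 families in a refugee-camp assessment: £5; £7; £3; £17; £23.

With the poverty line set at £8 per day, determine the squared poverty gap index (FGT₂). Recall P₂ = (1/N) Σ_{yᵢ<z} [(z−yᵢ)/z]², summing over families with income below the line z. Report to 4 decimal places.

0.1094

Incomes under z: £3, £5, £7 (q = 3 of N = 5).
Relative gaps: (8−3)/8 = 0.6250; (8−5)/8 = 0.3750; (8−7)/8 = 0.1250.
Squared: 0.3906; 0.1406; 0.0156.
Sum = 0.546875; P₂ = 0.546875 / 5 = 0.1094.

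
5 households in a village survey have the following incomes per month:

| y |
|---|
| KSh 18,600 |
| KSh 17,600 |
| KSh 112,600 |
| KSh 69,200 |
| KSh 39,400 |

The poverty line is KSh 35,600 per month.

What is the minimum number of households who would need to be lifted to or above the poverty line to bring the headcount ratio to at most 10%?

2

2 of the 5 households are poor, so H = 2/5 = 0.400.
A headcount ratio of at most 10% allows at most ⌊0.10 × 5⌋ = 0 poor households.
So at least 2 − 0 = 2 must be lifted.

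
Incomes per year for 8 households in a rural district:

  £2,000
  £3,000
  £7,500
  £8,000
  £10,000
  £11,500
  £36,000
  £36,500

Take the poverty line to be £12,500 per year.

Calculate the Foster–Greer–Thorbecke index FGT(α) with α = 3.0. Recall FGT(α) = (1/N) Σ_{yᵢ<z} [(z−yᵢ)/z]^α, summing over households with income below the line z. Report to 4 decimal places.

Below z: £2,000, £3,000, £7,500, £8,000, £10,000, £11,500 (q = 6 of N = 8).
Gap ratios (z−y)/z: (12500−2000)/12500 = 0.8400; (12500−3000)/12500 = 0.7600; (12500−7500)/12500 = 0.4000; (12500−8000)/12500 = 0.3600; (12500−10000)/12500 = 0.2000; (12500−11500)/12500 = 0.0800.
Raised to α = 3.0: 0.59270; 0.43898; 0.06400; 0.04666; 0.00800; 0.00051.
Sum = 1.150848; FGT(3.0) = 1.150848 / 8 = 0.1439.

0.1439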